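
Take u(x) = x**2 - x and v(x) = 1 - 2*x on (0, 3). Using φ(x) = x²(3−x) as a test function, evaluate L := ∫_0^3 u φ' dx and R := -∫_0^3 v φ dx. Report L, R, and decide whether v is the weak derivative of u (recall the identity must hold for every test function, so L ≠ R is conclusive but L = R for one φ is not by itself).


LHS = -351/20, RHS = 351/20. No, v is not the weak derivative of u.

u(x) = x**2 - x, classical derivative u'(x) = 2*x - 1.
φ(x) = x²(3−x), so φ'(x) = 3*x*(2 - x).
Note φ(0) = φ(3) = 0, so the boundary term u·φ vanishes.
LHS = ∫_0^3 u(x) φ'(x) dx = ∫_0^3 (-3*x^4 + 9*x^3 - 6*x^2) dx. Term by term:
  ∫_0^3 -3*x^4 dx = -729/5;  ∫_0^3 9*x^3 dx = 729/4;  ∫_0^3 -6*x^2 dx = -54.
Sum: -729/5 + 729/4 − 54 = -351/20.
So LHS = -351/20.
∫_0^3 v(x) φ(x) dx = ∫_0^3 (2*x^4 - 7*x^3 + 3*x^2) dx. Term by term:
  ∫_0^3 2*x^4 dx = 486/5;  ∫_0^3 -7*x^3 dx = -567/4;  ∫_0^3 3*x^2 dx = 27.
Sum: 486/5 − 567/4 + 27 = -351/20.
So RHS = -∫_0^3 v(x) φ(x) dx = 351/20.
LHS − RHS = -351/10 ≠ 0, so the identity fails.
(For a valid weak derivative the identity must hold for EVERY test function, in particular this one. The failure shows v is NOT the weak derivative of u.)
Correct weak derivative would be u'(x) = 2*x - 1.


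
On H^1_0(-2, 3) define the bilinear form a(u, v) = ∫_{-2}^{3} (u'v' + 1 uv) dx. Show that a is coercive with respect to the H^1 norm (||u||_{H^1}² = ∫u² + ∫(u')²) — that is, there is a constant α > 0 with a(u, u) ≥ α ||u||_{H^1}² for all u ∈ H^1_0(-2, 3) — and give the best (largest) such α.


α = 1

Coercivity of a(·,·) on H^1_0(-2, 3) means a(u, u) ≥ α ||u||_{H^1}² for every u ∈ H^1_0.
The interval has length L = 5, and Poincaré/coercivity depend only on L. Here a(u, u) = ∫(u')² + (1)·∫u².
Here c = 1 ≥ 1, so a(u,u) = ∫(u')² + c∫u² ≥ ∫(u')² + ∫u² = ||u||_{H^1}², i.e. α = 1 works. No larger α is possible: a(u,u) ≥ α||u||_{H^1}² means (1−α)∫(u')² ≥ (α−c)∫u², and for the modes u_n = sin(nπ(x−x₀)/L) (x₀ the left endpoint) one has ∫u_n²/∫(u_n')² = (L/(nπ))² → 0, so a(u_n,u_n)/||u_n||_{H^1}² → 1. Hence the optimal constant is α = 1.
Therefore α = 1.


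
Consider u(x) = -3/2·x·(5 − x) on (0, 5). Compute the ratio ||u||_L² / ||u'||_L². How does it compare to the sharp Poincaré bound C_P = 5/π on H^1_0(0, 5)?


||u||_L² / ||u'||_L² = sqrt(10)/2 < C_P = 5/π.

u(x) = -3/2·x·(5 − x), so u'(x) = 3*x - 15/2.
u(x) = -3/2·x·(5 − x) vanishes at x = 0 and x = 5, so u ∈ H^1_0(0, 5). Differentiate via the product rule and integrate the resulting polynomials term by term.
  ∫_0^5 u² dx = ∫_0^5 (9*x^4/4 - 45*x^3/2 + 225*x^2/4) dx. Term by term:
    ∫_0^5 9*x^4/4 dx = 5625/4;  ∫_0^5 -45*x^3/2 dx = -28125/8;  ∫_0^5 225*x^2/4 dx = 9375/4.
  Sum: 5625/4 − 28125/8 + 9375/4 = 1875/8.
  ∫_0^5 (u')² dx = ∫_0^5 (9*x^2 - 45*x + 225/4) dx. Term by term:
    ∫_0^5 9*x^2 dx = 375;  ∫_0^5 -45*x dx = -1125/2;  ∫_0^5 225/4 dx = 1125/4.
  Sum: 375 − 1125/2 + 1125/4 = 375/4.
∫_0^5 u² dx = 1875/8, so ||u||_L² = 25*sqrt(6)/4.
∫_0^5 (u')² dx = 375/4, so ||u'||_L² = 5*sqrt(15)/2.
Ratio ||u||_L² / ||u'||_L² = sqrt(10)/2.
Sharp Poincaré constant on H^1_0(0, 5) is C_P = L/π = 5/π, achieved by sin(π/5·x).
A polynomial bump cannot attain the sharp Poincaré constant (only the first sine eigenfunction does), so the ratio is strictly less than C_P, consistent with ||u||_L² ≤ C_P ||u'||_L².


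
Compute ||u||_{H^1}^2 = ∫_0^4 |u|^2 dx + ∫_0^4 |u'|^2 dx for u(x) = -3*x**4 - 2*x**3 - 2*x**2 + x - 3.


||u||_{H^1}^2 = 6073672/7

The H^1 norm (squared) on an interval (0, L) is
  ||u||_{H^1}^2 = ∫_0^L u(x)^2 dx + ∫_0^L u'(x)^2 dx.
Compute u'(x) = -12*x**3 - 6*x**2 - 4*x + 1.
Then u(x)^2 = 9*x**8 + 12*x**7 + 16*x**6 + 2*x**5 + 18*x**4 + 8*x**3 + 13*x**2 - 6*x + 9 and u'(x)^2 = 144*x**6 + 144*x**5 + 132*x**4 + 24*x**3 + 4*x**2 - 8*x + 1.
Integrate each monomial from 0 to 4 using ∫_0^4 c·x^n dx = c·4^(n+1)/(n+1):
  ∫_0^4 u(x)^2 dx = ∫_0^4 (9*x^8 + 12*x^7 + 16*x^6 + 2*x^5 + 18*x^4 + 8*x^3 + 13*x^2 - 6*x + 9) dx. Term by term:
    ∫_0^4 9*x^8 dx = 262144;  ∫_0^4 12*x^7 dx = 98304;  ∫_0^4 16*x^6 dx = 262144/7;
    ∫_0^4 2*x^5 dx = 4096/3;  ∫_0^4 18*x^4 dx = 18432/5;  ∫_0^4 8*x^3 dx = 512;
    ∫_0^4 13*x^2 dx = 832/3;  ∫_0^4 -6*x dx = -48;  ∫_0^4 9 dx = 36.
  Sum: 262144 + 98304 + 262144/7 + 4096/3 + 18432/5 + 512 + 832/3 − 48 + 36 = 42391252/105.
  ∫_0^4 u'(x)^2 dx = ∫_0^4 (144*x^6 + 144*x^5 + 132*x^4 + 24*x^3 + 4*x^2 - 8*x + 1) dx. Term by term:
    ∫_0^4 144*x^6 dx = 2359296/7;  ∫_0^4 144*x^5 dx = 98304;  ∫_0^4 132*x^4 dx = 135168/5;
    ∫_0^4 24*x^3 dx = 1536;  ∫_0^4 4*x^2 dx = 256/3;  ∫_0^4 -8*x dx = -64;
    ∫_0^4 1 dx = 4.
  Sum: 2359296/7 + 98304 + 135168/5 + 1536 + 256/3 − 64 + 4 = 48713828/105.
Adding: ||u||_{H^1}^2 = 42391252/105 + 48713828/105 = 6073672/7.


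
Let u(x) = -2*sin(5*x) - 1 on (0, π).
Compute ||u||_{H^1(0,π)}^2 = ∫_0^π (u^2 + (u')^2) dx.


||u||_{H^1(0,π)}^2 = 8/5 + 53*π

u'(x) = -10*cos(5*x).
Expand u² and (u')² and integrate term by term on (0, π), using: for integers n ≥ 1, ∫_0^π sin²(nx) dx = ∫_0^π cos²(nx) dx = π/2; for n ≠ n', ∫_0^π sin(nx)sin(n'x) dx = ∫_0^π cos(nx)cos(n'x) dx = 0; and by product-to-sum, ∫_0^π sin(nx)cos(n'x) dx = ½∫_0^π [sin((n+n')x) + sin((n−n')x)] dx, which is 0 when n+n' is even and 2n/(n²−n'²) when n+n' is odd (it need not vanish on (0, π)). For the constant mode: ∫_0^π 1 dx = π, ∫_0^π cos(nx) dx = 0, ∫_0^π sin(nx) dx = (1−(−1)^n)/n.
  u² squared terms: (-1)²·∫1 dx = 1·π = π;  (-2)²·∫sin(5x)² dx = 4·π/2 = 2*π.
  u² cross terms: 2·(-1)·(-2)·∫1·sin(5x) dx = 4·(2/5) = 8/5.
  So ∫_0^π u² dx = π + 2*π + 8/5 = 8/5 + 3*π.
  (u')² squared terms: (-10)²·∫cos(5x)² dx = 100·π/2 = 50*π.
  So ∫_0^π (u')² dx = 50*π.
||u||_{H^1}^2 = (8/5 + 3*π) + (50*π) = 8/5 + 53*π.


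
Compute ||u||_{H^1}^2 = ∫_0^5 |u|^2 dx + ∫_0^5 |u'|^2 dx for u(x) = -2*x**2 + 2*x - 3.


||u||_{H^1}^2 = 6895/3

The H^1 norm (squared) on an interval (0, L) is
  ||u||_{H^1}^2 = ∫_0^L u(x)^2 dx + ∫_0^L u'(x)^2 dx.
Compute u'(x) = 2 - 4*x.
Then u(x)^2 = 4*x**4 - 8*x**3 + 16*x**2 - 12*x + 9 and u'(x)^2 = 16*x**2 - 16*x + 4.
Integrate each monomial from 0 to 5 using ∫_0^5 c·x^n dx = c·5^(n+1)/(n+1):
  ∫_0^5 u(x)^2 dx = ∫_0^5 (4*x^4 - 8*x^3 + 16*x^2 - 12*x + 9) dx. Term by term:
    ∫_0^5 4*x^4 dx = 2500;  ∫_0^5 -8*x^3 dx = -1250;  ∫_0^5 16*x^2 dx = 2000/3;
    ∫_0^5 -12*x dx = -150;  ∫_0^5 9 dx = 45.
  Sum: 2500 − 1250 + 2000/3 − 150 + 45 = 5435/3.
  ∫_0^5 u'(x)^2 dx = ∫_0^5 (16*x^2 - 16*x + 4) dx. Term by term:
    ∫_0^5 16*x^2 dx = 2000/3;  ∫_0^5 -16*x dx = -200;  ∫_0^5 4 dx = 20.
  Sum: 2000/3 − 200 + 20 = 1460/3.
Adding: ||u||_{H^1}^2 = 5435/3 + 1460/3 = 6895/3.


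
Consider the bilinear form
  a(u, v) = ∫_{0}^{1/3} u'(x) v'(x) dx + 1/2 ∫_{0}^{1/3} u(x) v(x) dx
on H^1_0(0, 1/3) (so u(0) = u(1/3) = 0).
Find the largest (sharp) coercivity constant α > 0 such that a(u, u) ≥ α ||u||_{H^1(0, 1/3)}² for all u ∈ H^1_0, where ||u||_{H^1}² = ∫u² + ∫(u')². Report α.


α = (1 + 18*π^2)/(2*(1 + 9*π^2))

Coercivity of a(·,·) on H^1_0(0, 1/3) means a(u, u) ≥ α ||u||_{H^1}² for every u ∈ H^1_0.
The interval has length L = 1/3, and Poincaré/coercivity depend only on L. Here a(u, u) = ∫(u')² + (1/2)·∫u².
Here 0 < c = 1/2 < 1. The condition a(u,u) ≥ α||u||_{H^1}² reads (1−α)∫(u')² ≥ (α−c)∫u². Any admissible α is ≤ 1 (rapidly oscillating u have ∫u²/∫(u')² → 0), and α = 1 would force 0 ≥ (1−c)∫u², impossible since c < 1; so 1−α > 0. By the sharp Poincaré inequality on H^1_0 of an interval of length L, ∫(u')² ≥ (π/L)²∫u² with equality for the first sine mode sin(π(x−x₀)/L) (x₀ the left endpoint), so the inequality holds for all u iff (1−α)(π/L)² ≥ α − c, i.e. α ≤ ((π/L)² + c)/((π/L)² + 1) = (1 + c(L/π)²)/(1 + (L/π)²). With (π/L)² = 9*π^2 and c = 1/2, the largest admissible constant is α = ((π/L)² + c)/((π/L)² + 1).
Simplifying, α = (1 + 18*π^2)/(2*(1 + 9*π^2)).


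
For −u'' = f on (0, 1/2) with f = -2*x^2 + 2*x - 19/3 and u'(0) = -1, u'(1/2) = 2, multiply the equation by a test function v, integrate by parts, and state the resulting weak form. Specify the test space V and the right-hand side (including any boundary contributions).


V = H^1(0, 1/2) (v unrestricted at boundary; u is determined up to an additive constant); weak form: ∫_0^1/2 u'v' dx = ∫_0^1/2 (-2*x^2 + 2*x - 19/3) v dx + 2·v(1/2) + v(0) for all v ∈ V.

Multiply both sides by a test function v and integrate from 0 to 1/2:
  ∫_0^1/2 −u''(x) v(x) dx = ∫_0^1/2 f(x) v(x) dx.
Integrate the LHS by parts once:
  ∫_0^1/2 −u'' v dx = −[u'(x) v(x)]_0^1/2 + ∫_0^1/2 u'(x) v'(x) dx.
Thus ∫_0^1/2 u'(x) v'(x) dx = ∫_0^1/2 f(x) v(x) dx + [u'(x) v(x)]_0^1/2.
Choose V so that boundary terms are either known or forced to vanish.
u has inhomogeneous Neumann u'(0) = -1, u'(1/2) = 2. [u' v]_0^1/2 = (2)·v(1/2) − (-1)·v(0) = 2·v(1/2) + v(0). Take V = H^1(0, 1/2); boundary term becomes part of RHS.
Weak formulation: find u (satisfying any essential BC) such that ∫_0^1/2 u'(x) v'(x) dx = ∫_0^1/2 f v dx + 2·v(1/2) + v(0) for all v ∈ V (Neumann data are natural BCs: they enter the RHS as boundary terms).
Substituting f(x) = -2*x^2 + 2*x - 19/3, the right-hand side is ∫_0^1/2 (-2*x^2 + 2*x - 19/3) v dx + 2·v(1/2) + v(0).
Compatibility check (pure Neumann): taking v ≡ 1 ∈ V gives 0 = ∫_0^1/2 f dx + (2) − (-1), i.e. ∫_0^1/2 f dx must equal u'(0) − u'(1/2) = -3. Indeed ∫_0^1/2 (-2*x^2 + 2*x - 19/3) dx = -3, so the data are compatible. The solution is then unique only up to an additive constant (fix it e.g. by requiring ∫_0^1/2 u dx = 0).


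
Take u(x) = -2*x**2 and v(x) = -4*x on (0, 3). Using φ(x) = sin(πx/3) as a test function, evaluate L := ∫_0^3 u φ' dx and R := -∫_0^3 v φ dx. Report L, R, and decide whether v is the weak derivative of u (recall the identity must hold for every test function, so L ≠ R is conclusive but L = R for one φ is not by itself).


LHS = 36/π, RHS = 36/π. Yes, v = u' weakly.

u(x) = -2*x**2, classical derivative u'(x) = -4*x.
φ(x) = sin(πx/3), so φ'(x) = π*cos(π*x/3)/3.
Note φ(0) = φ(3) = 0, so the boundary term u·φ vanishes.
LHS = ∫_0^3 u(x) φ'(x) dx = ∫_0^3 (-2*π*x^2*cos(π*x/3)/3) dx. Term by term:
  ∫_0^3 -2*π*x^2*cos(π*x/3)/3 dx = 36/π.
So LHS = 36/π.
∫_0^3 v(x) φ(x) dx = ∫_0^3 (-4*x*sin(π*x/3)) dx. Term by term:
  ∫_0^3 -4*x*sin(π*x/3) dx = -36/π.
So RHS = -∫_0^3 v(x) φ(x) dx = 36/π.
LHS = RHS, so the identity holds for this test φ.
Moreover u is smooth here and v(x) = u'(x) = -4*x pointwise, so the identity holds for every test function. Hence v is the weak derivative of u.


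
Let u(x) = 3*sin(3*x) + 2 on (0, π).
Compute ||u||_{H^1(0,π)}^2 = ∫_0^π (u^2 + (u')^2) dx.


||u||_{H^1(0,π)}^2 = 8 + 49*π

u'(x) = 9*cos(3*x).
Expand u² and (u')² and integrate term by term on (0, π), using: for integers n ≥ 1, ∫_0^π sin²(nx) dx = ∫_0^π cos²(nx) dx = π/2; for n ≠ n', ∫_0^π sin(nx)sin(n'x) dx = ∫_0^π cos(nx)cos(n'x) dx = 0; and by product-to-sum, ∫_0^π sin(nx)cos(n'x) dx = ½∫_0^π [sin((n+n')x) + sin((n−n')x)] dx, which is 0 when n+n' is even and 2n/(n²−n'²) when n+n' is odd (it need not vanish on (0, π)). For the constant mode: ∫_0^π 1 dx = π, ∫_0^π cos(nx) dx = 0, ∫_0^π sin(nx) dx = (1−(−1)^n)/n.
  u² squared terms: (2)²·∫1 dx = 4·π = 4*π;  (3)²·∫sin(3x)² dx = 9·π/2 = 9*π/2.
  u² cross terms: 2·(2)·(3)·∫1·sin(3x) dx = 12·(2/3) = 8.
  So ∫_0^π u² dx = 4*π + 9*π/2 + 8 = 8 + 17*π/2.
  (u')² squared terms: (9)²·∫cos(3x)² dx = 81·π/2 = 81*π/2.
  So ∫_0^π (u')² dx = 81*π/2.
||u||_{H^1}^2 = (8 + 17*π/2) + (81*π/2) = 8 + 49*π.


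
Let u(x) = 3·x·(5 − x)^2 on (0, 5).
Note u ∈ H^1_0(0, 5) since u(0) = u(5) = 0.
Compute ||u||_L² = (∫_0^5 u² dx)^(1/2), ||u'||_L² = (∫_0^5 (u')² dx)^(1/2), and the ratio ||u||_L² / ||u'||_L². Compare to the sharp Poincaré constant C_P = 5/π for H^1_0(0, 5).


||u||_L² / ||u'||_L² = 5*sqrt(14)/14 < C_P = 5/π.

u(x) = 3·x·(5 − x)^2, so u'(x) = 3*(x - 5)*(3*x - 5).
u(x) = 3·x·(5 − x)^2 vanishes at x = 0 and x = 5, so u ∈ H^1_0(0, 5). Differentiate via the product rule and integrate the resulting polynomials term by term.
  ∫_0^5 u² dx = ∫_0^5 (9*x^6 - 180*x^5 + 1350*x^4 - 4500*x^3 + 5625*x^2) dx. Term by term:
    ∫_0^5 9*x^6 dx = 703125/7;  ∫_0^5 -180*x^5 dx = -468750;  ∫_0^5 1350*x^4 dx = 843750;
    ∫_0^5 -4500*x^3 dx = -703125;  ∫_0^5 5625*x^2 dx = 234375.
  Sum: 703125/7 − 468750 + 843750 − 703125 + 234375 = 46875/7.
  ∫_0^5 (u')² dx = ∫_0^5 (81*x^4 - 1080*x^3 + 4950*x^2 - 9000*x + 5625) dx. Term by term:
    ∫_0^5 81*x^4 dx = 50625;  ∫_0^5 -1080*x^3 dx = -168750;  ∫_0^5 4950*x^2 dx = 206250;
    ∫_0^5 -9000*x dx = -112500;  ∫_0^5 5625 dx = 28125.
  Sum: 50625 − 168750 + 206250 − 112500 + 28125 = 3750.
∫_0^5 u² dx = 46875/7, so ||u||_L² = 125*sqrt(21)/7.
∫_0^5 (u')² dx = 3750, so ||u'||_L² = 25*sqrt(6).
Ratio ||u||_L² / ||u'||_L² = 5*sqrt(14)/14.
Sharp Poincaré constant on H^1_0(0, 5) is C_P = L/π = 5/π, achieved by sin(π/5·x).
A polynomial bump cannot attain the sharp Poincaré constant (only the first sine eigenfunction does), so the ratio is strictly less than C_P, consistent with ||u||_L² ≤ C_P ||u'||_L².


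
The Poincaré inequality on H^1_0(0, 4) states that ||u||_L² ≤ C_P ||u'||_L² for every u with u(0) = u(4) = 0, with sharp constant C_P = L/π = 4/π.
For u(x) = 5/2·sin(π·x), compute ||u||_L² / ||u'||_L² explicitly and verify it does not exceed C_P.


||u||_L² / ||u'||_L² = 1/π < C_P = 4/π.

u(x) = 5/2·sin(π·x), so u'(x) = 5*π*cos(π*x)/2.
Writing u(x) = A·sin(kπx/L) with A = 5/2 and k = 4, use ∫_0^L sin²(kπx/L) dx = L/2 and ∫_0^L cos²(kπx/L) dx = L/2.
u² = 25/4·sin²(π·x) and (u')² = 25*π^2/4·cos²(π·x), and each of sin², cos² integrates to L/2 = 2 over (0, 4).
∫_0^4 u² dx = 25/2, so ||u||_L² = 5*sqrt(2)/2.
∫_0^4 (u')² dx = 25*π^2/2, so ||u'||_L² = 5*sqrt(2)*π/2.
Ratio ||u||_L² / ||u'||_L² = 1/π.
Sharp Poincaré constant on H^1_0(0, 4) is C_P = L/π = 4/π, achieved by sin(π/4·x).
This is the k = 4 harmonic; the ratio L/(kπ) is strictly less than C_P = L/π, consistent with the sharp inequality ||u||_L² ≤ C_P ||u'||_L².


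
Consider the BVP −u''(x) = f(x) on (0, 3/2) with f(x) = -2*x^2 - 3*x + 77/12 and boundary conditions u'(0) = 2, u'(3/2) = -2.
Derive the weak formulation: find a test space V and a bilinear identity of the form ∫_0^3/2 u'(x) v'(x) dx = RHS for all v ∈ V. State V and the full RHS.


V = H^1(0, 3/2) (v unrestricted at boundary; u is determined up to an additive constant); weak form: ∫_0^3/2 u'v' dx = ∫_0^3/2 (-2*x^2 - 3*x + 77/12) v dx − 2·v(3/2) − 2·v(0) for all v ∈ V.

Multiply both sides by a test function v and integrate from 0 to 3/2:
  ∫_0^3/2 −u''(x) v(x) dx = ∫_0^3/2 f(x) v(x) dx.
Integrate the LHS by parts once:
  ∫_0^3/2 −u'' v dx = −[u'(x) v(x)]_0^3/2 + ∫_0^3/2 u'(x) v'(x) dx.
Thus ∫_0^3/2 u'(x) v'(x) dx = ∫_0^3/2 f(x) v(x) dx + [u'(x) v(x)]_0^3/2.
Choose V so that boundary terms are either known or forced to vanish.
u has inhomogeneous Neumann u'(0) = 2, u'(3/2) = -2. [u' v]_0^3/2 = (-2)·v(3/2) − (2)·v(0) = − 2·v(3/2) − 2·v(0). Take V = H^1(0, 3/2); boundary term becomes part of RHS.
Weak formulation: find u (satisfying any essential BC) such that ∫_0^3/2 u'(x) v'(x) dx = ∫_0^3/2 f v dx − 2·v(3/2) − 2·v(0) for all v ∈ V (Neumann data are natural BCs: they enter the RHS as boundary terms).
Substituting f(x) = -2*x^2 - 3*x + 77/12, the right-hand side is ∫_0^3/2 (-2*x^2 - 3*x + 77/12) v dx − 2·v(3/2) − 2·v(0).
Compatibility check (pure Neumann): taking v ≡ 1 ∈ V gives 0 = ∫_0^3/2 f dx + (-2) − (2), i.e. ∫_0^3/2 f dx must equal u'(0) − u'(3/2) = 4. Indeed ∫_0^3/2 (-2*x^2 - 3*x + 77/12) dx = 4, so the data are compatible. The solution is then unique only up to an additive constant (fix it e.g. by requiring ∫_0^3/2 u dx = 0).


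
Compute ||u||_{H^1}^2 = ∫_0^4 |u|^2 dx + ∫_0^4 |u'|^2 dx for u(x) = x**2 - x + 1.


||u||_{H^1}^2 = 2792/15

The H^1 norm (squared) on an interval (0, L) is
  ||u||_{H^1}^2 = ∫_0^L u(x)^2 dx + ∫_0^L u'(x)^2 dx.
Compute u'(x) = 2*x - 1.
Then u(x)^2 = x**4 - 2*x**3 + 3*x**2 - 2*x + 1 and u'(x)^2 = 4*x**2 - 4*x + 1.
Integrate each monomial from 0 to 4 using ∫_0^4 c·x^n dx = c·4^(n+1)/(n+1):
  ∫_0^4 u(x)^2 dx = ∫_0^4 (x^4 - 2*x^3 + 3*x^2 - 2*x + 1) dx. Term by term:
    ∫_0^4 x^4 dx = 1024/5;  ∫_0^4 -2*x^3 dx = -128;  ∫_0^4 3*x^2 dx = 64;
    ∫_0^4 -2*x dx = -16;  ∫_0^4 1 dx = 4.
  Sum: 1024/5 − 128 + 64 − 16 + 4 = 644/5.
  ∫_0^4 u'(x)^2 dx = ∫_0^4 (4*x^2 - 4*x + 1) dx. Term by term:
    ∫_0^4 4*x^2 dx = 256/3;  ∫_0^4 -4*x dx = -32;  ∫_0^4 1 dx = 4.
  Sum: 256/3 − 32 + 4 = 172/3.
Adding: ||u||_{H^1}^2 = 644/5 + 172/3 = 2792/15.


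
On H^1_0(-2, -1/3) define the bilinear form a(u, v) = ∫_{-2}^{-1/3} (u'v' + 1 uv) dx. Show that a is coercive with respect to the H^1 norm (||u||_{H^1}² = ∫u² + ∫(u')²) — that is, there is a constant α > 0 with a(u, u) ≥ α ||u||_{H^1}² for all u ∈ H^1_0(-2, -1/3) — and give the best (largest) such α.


α = 1

Coercivity of a(·,·) on H^1_0(-2, -1/3) means a(u, u) ≥ α ||u||_{H^1}² for every u ∈ H^1_0.
The interval has length L = 5/3, and Poincaré/coercivity depend only on L. Here a(u, u) = ∫(u')² + (1)·∫u².
Here c = 1 ≥ 1, so a(u,u) = ∫(u')² + c∫u² ≥ ∫(u')² + ∫u² = ||u||_{H^1}², i.e. α = 1 works. No larger α is possible: a(u,u) ≥ α||u||_{H^1}² means (1−α)∫(u')² ≥ (α−c)∫u², and for the modes u_n = sin(nπ(x−x₀)/L) (x₀ the left endpoint) one has ∫u_n²/∫(u_n')² = (L/(nπ))² → 0, so a(u_n,u_n)/||u_n||_{H^1}² → 1. Hence the optimal constant is α = 1.
Therefore α = 1.


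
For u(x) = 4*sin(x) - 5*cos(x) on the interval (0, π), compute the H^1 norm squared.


||u||_{H^1(0,π)}^2 = 41*π

u'(x) = 5*sin(x) + 4*cos(x).
Expand u² and (u')² and integrate term by term on (0, π), using: for integers n ≥ 1, ∫_0^π sin²(nx) dx = ∫_0^π cos²(nx) dx = π/2; for n ≠ n', ∫_0^π sin(nx)sin(n'x) dx = ∫_0^π cos(nx)cos(n'x) dx = 0; and by product-to-sum, ∫_0^π sin(nx)cos(n'x) dx = ½∫_0^π [sin((n+n')x) + sin((n−n')x)] dx, which is 0 when n+n' is even and 2n/(n²−n'²) when n+n' is odd (it need not vanish on (0, π)).
  u² squared terms: (-5)²·∫cos(x)² dx = 25·π/2 = 25*π/2;  (4)²·∫sin(x)² dx = 16·π/2 = 8*π.
  u² cross terms: 2·(-5)·(4)·∫cos(x)·sin(x) dx = -40·(0) = 0.
  So ∫_0^π u² dx = 25*π/2 + 8*π + 0 = 41*π/2.
  (u')² squared terms: (4)²·∫cos(x)² dx = 16·π/2 = 8*π;  (5)²·∫sin(x)² dx = 25·π/2 = 25*π/2.
  (u')² cross terms: 2·(4)·(5)·∫cos(x)·sin(x) dx = 40·(0) = 0.
  So ∫_0^π (u')² dx = 8*π + 25*π/2 + 0 = 41*π/2.
||u||_{H^1}^2 = (41*π/2) + (41*π/2) = 41*π.


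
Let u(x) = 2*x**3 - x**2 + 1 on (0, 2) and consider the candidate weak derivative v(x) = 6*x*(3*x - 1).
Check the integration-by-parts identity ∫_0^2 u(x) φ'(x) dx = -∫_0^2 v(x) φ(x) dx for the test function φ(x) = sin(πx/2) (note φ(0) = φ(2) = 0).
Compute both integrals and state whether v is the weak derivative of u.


LHS = -40/π + 192/π^3, RHS = -120/π + 576/π^3. No, v is not the weak derivative of u.

u(x) = 2*x**3 - x**2 + 1, classical derivative u'(x) = 6*x**2 - 2*x.
φ(x) = sin(πx/2), so φ'(x) = π*cos(π*x/2)/2.
Note φ(0) = φ(2) = 0, so the boundary term u·φ vanishes.
LHS = ∫_0^2 u(x) φ'(x) dx = ∫_0^2 (π*x^3*cos(π*x/2) - π*x^2*cos(π*x/2)/2 + π*cos(π*x/2)/2) dx. Term by term:
  ∫_0^2 π*cos(π*x/2)/2 dx = 0;  ∫_0^2 π*x^3*cos(π*x/2) dx = -48/π + 192/π^3;  ∫_0^2 -π*x^2*cos(π*x/2)/2 dx = 8/π.
Sum: 0 + -48/π + 192/π^3 + 8/π = -40/π + 192/π^3.
So LHS = -40/π + 192/π^3.
∫_0^2 v(x) φ(x) dx = ∫_0^2 (18*x^2*sin(π*x/2) - 6*x*sin(π*x/2)) dx. Term by term:
  ∫_0^2 -6*x*sin(π*x/2) dx = -24/π;  ∫_0^2 18*x^2*sin(π*x/2) dx = -576/π^3 + 144/π.
Sum: -24/π + -576/π^3 + 144/π = -576/π^3 + 120/π.
So RHS = -∫_0^2 v(x) φ(x) dx = -120/π + 576/π^3.
LHS − RHS = -384/π^3 + 80/π ≠ 0, so the identity fails.
(For a valid weak derivative the identity must hold for EVERY test function, in particular this one. The failure shows v is NOT the weak derivative of u.)
Correct weak derivative would be u'(x) = 6*x**2 - 2*x.


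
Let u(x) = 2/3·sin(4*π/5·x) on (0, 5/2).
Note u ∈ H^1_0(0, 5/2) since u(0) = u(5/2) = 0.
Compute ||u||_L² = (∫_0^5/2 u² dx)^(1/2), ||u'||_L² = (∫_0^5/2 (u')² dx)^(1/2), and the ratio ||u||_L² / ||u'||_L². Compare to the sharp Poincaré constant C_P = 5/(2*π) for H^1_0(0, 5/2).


||u||_L² / ||u'||_L² = 5/(4*π) < C_P = 5/(2*π).

u(x) = 2/3·sin(4*π/5·x), so u'(x) = 8*π*cos(4*π*x/5)/15.
Writing u(x) = A·sin(kπx/L) with A = 2/3 and k = 2, use ∫_0^L sin²(kπx/L) dx = L/2 and ∫_0^L cos²(kπx/L) dx = L/2.
u² = 4/9·sin²(4*π/5·x) and (u')² = 64*π^2/225·cos²(4*π/5·x), and each of sin², cos² integrates to L/2 = 5/4 over (0, 5/2).
∫_0^5/2 u² dx = 5/9, so ||u||_L² = sqrt(5)/3.
∫_0^5/2 (u')² dx = 16*π^2/45, so ||u'||_L² = 4*sqrt(5)*π/15.
Ratio ||u||_L² / ||u'||_L² = 5/(4*π).
Sharp Poincaré constant on H^1_0(0, 5/2) is C_P = L/π = 5/(2*π), achieved by sin(2*π/5·x).
This is the k = 2 harmonic; the ratio L/(kπ) is strictly less than C_P = L/π, consistent with the sharp inequality ||u||_L² ≤ C_P ||u'||_L².


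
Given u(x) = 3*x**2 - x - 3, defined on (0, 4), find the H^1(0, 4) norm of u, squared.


||u||_{H^1}^2 = 27848/15

The H^1 norm (squared) on an interval (0, L) is
  ||u||_{H^1}^2 = ∫_0^L u(x)^2 dx + ∫_0^L u'(x)^2 dx.
Compute u'(x) = 6*x - 1.
Then u(x)^2 = 9*x**4 - 6*x**3 - 17*x**2 + 6*x + 9 and u'(x)^2 = 36*x**2 - 12*x + 1.
Integrate each monomial from 0 to 4 using ∫_0^4 c·x^n dx = c·4^(n+1)/(n+1):
  ∫_0^4 u(x)^2 dx = ∫_0^4 (9*x^4 - 6*x^3 - 17*x^2 + 6*x + 9) dx. Term by term:
    ∫_0^4 9*x^4 dx = 9216/5;  ∫_0^4 -6*x^3 dx = -384;  ∫_0^4 -17*x^2 dx = -1088/3;
    ∫_0^4 6*x dx = 48;  ∫_0^4 9 dx = 36.
  Sum: 9216/5 − 384 − 1088/3 + 48 + 36 = 17708/15.
  ∫_0^4 u'(x)^2 dx = ∫_0^4 (36*x^2 - 12*x + 1) dx. Term by term:
    ∫_0^4 36*x^2 dx = 768;  ∫_0^4 -12*x dx = -96;  ∫_0^4 1 dx = 4.
  Sum: 768 − 96 + 4 = 676.
Adding: ||u||_{H^1}^2 = 17708/15 + 676 = 27848/15.


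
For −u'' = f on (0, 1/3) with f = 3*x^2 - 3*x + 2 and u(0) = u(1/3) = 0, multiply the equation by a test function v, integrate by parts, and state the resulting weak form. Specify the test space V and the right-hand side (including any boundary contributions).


V = H^1_0(0, 1/3) (so v(0) = v(1/3) = 0); weak form: ∫_0^1/3 u'v' dx = ∫_0^1/3 (3*x^2 - 3*x + 2) v dx for all v ∈ V.

Multiply both sides by a test function v and integrate from 0 to 1/3:
  ∫_0^1/3 −u''(x) v(x) dx = ∫_0^1/3 f(x) v(x) dx.
Integrate the LHS by parts once:
  ∫_0^1/3 −u'' v dx = −[u'(x) v(x)]_0^1/3 + ∫_0^1/3 u'(x) v'(x) dx.
Thus ∫_0^1/3 u'(x) v'(x) dx = ∫_0^1/3 f(x) v(x) dx + [u'(x) v(x)]_0^1/3.
Choose V so that boundary terms are either known or forced to vanish.
u is Dirichlet: u(0) = u(1/3) = 0. Let V = H^1_0(0, 1/3); then v(0) = v(1/3) = 0, and [u' v]_0^1/3 = 0.
Weak formulation: find u (satisfying any essential BC) such that ∫_0^1/3 u'(x) v'(x) dx = ∫_0^1/3 f v dx for all v ∈ V.
Substituting f(x) = 3*x^2 - 3*x + 2, the right-hand side is ∫_0^1/3 (3*x^2 - 3*x + 2) v dx.


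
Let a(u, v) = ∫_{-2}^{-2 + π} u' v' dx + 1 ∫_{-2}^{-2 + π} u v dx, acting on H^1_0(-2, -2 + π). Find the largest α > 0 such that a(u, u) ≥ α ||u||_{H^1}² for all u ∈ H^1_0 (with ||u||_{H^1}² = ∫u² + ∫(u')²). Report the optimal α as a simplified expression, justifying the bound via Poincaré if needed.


α = 1

Coercivity of a(·,·) on H^1_0(-2, -2 + π) means a(u, u) ≥ α ||u||_{H^1}² for every u ∈ H^1_0.
The interval has length L = π, and Poincaré/coercivity depend only on L. Here a(u, u) = ∫(u')² + (1)·∫u².
Here c = 1 ≥ 1, so a(u,u) = ∫(u')² + c∫u² ≥ ∫(u')² + ∫u² = ||u||_{H^1}², i.e. α = 1 works. No larger α is possible: a(u,u) ≥ α||u||_{H^1}² means (1−α)∫(u')² ≥ (α−c)∫u², and for the modes u_n = sin(nπ(x−x₀)/L) (x₀ the left endpoint) one has ∫u_n²/∫(u_n')² = (L/(nπ))² → 0, so a(u_n,u_n)/||u_n||_{H^1}² → 1. Hence the optimal constant is α = 1.
Therefore α = 1.


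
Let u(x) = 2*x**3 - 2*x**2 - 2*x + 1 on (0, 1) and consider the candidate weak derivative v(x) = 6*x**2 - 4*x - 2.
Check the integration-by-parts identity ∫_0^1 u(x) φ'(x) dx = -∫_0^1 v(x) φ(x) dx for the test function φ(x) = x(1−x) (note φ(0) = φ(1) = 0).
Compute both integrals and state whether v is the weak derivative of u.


LHS = 11/30, RHS = 11/30. Yes, v = u' weakly.

u(x) = 2*x**3 - 2*x**2 - 2*x + 1, classical derivative u'(x) = 6*x**2 - 4*x - 2.
φ(x) = x(1−x), so φ'(x) = 1 - 2*x.
Note φ(0) = φ(1) = 0, so the boundary term u·φ vanishes.
LHS = ∫_0^1 u(x) φ'(x) dx = ∫_0^1 (-4*x^4 + 6*x^3 + 2*x^2 - 4*x + 1) dx. Term by term:
  ∫_0^1 -4*x^4 dx = -4/5;  ∫_0^1 6*x^3 dx = 3/2;  ∫_0^1 2*x^2 dx = 2/3;
  ∫_0^1 -4*x dx = -2;  ∫_0^1 1 dx = 1.
Sum: -4/5 + 3/2 + 2/3 − 2 + 1 = 11/30.
So LHS = 11/30.
∫_0^1 v(x) φ(x) dx = ∫_0^1 (-6*x^4 + 10*x^3 - 2*x^2 - 2*x) dx. Term by term:
  ∫_0^1 -6*x^4 dx = -6/5;  ∫_0^1 10*x^3 dx = 5/2;  ∫_0^1 -2*x^2 dx = -2/3;
  ∫_0^1 -2*x dx = -1.
Sum: -6/5 + 5/2 − 2/3 − 1 = -11/30.
So RHS = -∫_0^1 v(x) φ(x) dx = 11/30.
LHS = RHS, so the identity holds for this test φ.
Moreover u is smooth here and v(x) = u'(x) = 6*x**2 - 4*x - 2 pointwise, so the identity holds for every test function. Hence v is the weak derivative of u.


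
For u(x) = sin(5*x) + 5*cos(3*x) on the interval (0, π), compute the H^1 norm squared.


||u||_{H^1(0,π)}^2 = 138*π

u'(x) = -15*sin(3*x) + 5*cos(5*x).
Expand u² and (u')² and integrate term by term on (0, π), using: for integers n ≥ 1, ∫_0^π sin²(nx) dx = ∫_0^π cos²(nx) dx = π/2; for n ≠ n', ∫_0^π sin(nx)sin(n'x) dx = ∫_0^π cos(nx)cos(n'x) dx = 0; and by product-to-sum, ∫_0^π sin(nx)cos(n'x) dx = ½∫_0^π [sin((n+n')x) + sin((n−n')x)] dx, which is 0 when n+n' is even and 2n/(n²−n'²) when n+n' is odd (it need not vanish on (0, π)).
  u² squared terms: (5)²·∫cos(3x)² dx = 25·π/2 = 25*π/2;  (1)²·∫sin(5x)² dx = 1·π/2 = π/2.
  u² cross terms: 2·(5)·(1)·∫cos(3x)·sin(5x) dx = 10·(0) = 0.
  So ∫_0^π u² dx = 25*π/2 + π/2 + 0 = 13*π.
  (u')² squared terms: (-15)²·∫sin(3x)² dx = 225·π/2 = 225*π/2;  (5)²·∫cos(5x)² dx = 25·π/2 = 25*π/2.
  (u')² cross terms: 2·(-15)·(5)·∫sin(3x)·cos(5x) dx = -150·(0) = 0.
  So ∫_0^π (u')² dx = 225*π/2 + 25*π/2 + 0 = 125*π.
||u||_{H^1}^2 = (13*π) + (125*π) = 138*π.


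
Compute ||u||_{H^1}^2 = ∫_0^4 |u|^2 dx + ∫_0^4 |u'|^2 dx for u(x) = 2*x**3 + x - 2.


||u||_{H^1}^2 = 363460/21

The H^1 norm (squared) on an interval (0, L) is
  ||u||_{H^1}^2 = ∫_0^L u(x)^2 dx + ∫_0^L u'(x)^2 dx.
Compute u'(x) = 6*x**2 + 1.
Then u(x)^2 = 4*x**6 + 4*x**4 - 8*x**3 + x**2 - 4*x + 4 and u'(x)^2 = 36*x**4 + 12*x**2 + 1.
Integrate each monomial from 0 to 4 using ∫_0^4 c·x^n dx = c·4^(n+1)/(n+1):
  ∫_0^4 u(x)^2 dx = ∫_0^4 (4*x^6 + 4*x^4 - 8*x^3 + x^2 - 4*x + 4) dx. Term by term:
    ∫_0^4 4*x^6 dx = 65536/7;  ∫_0^4 4*x^4 dx = 4096/5;  ∫_0^4 -8*x^3 dx = -512;
    ∫_0^4 x^2 dx = 64/3;  ∫_0^4 -4*x dx = -32;  ∫_0^4 4 dx = 16.
  Sum: 65536/7 + 4096/5 − 512 + 64/3 − 32 + 16 = 1015856/105.
  ∫_0^4 u'(x)^2 dx = ∫_0^4 (36*x^4 + 12*x^2 + 1) dx. Term by term:
    ∫_0^4 36*x^4 dx = 36864/5;  ∫_0^4 12*x^2 dx = 256;  ∫_0^4 1 dx = 4.
  Sum: 36864/5 + 256 + 4 = 38164/5.
Adding: ||u||_{H^1}^2 = 1015856/105 + 38164/5 = 363460/21.


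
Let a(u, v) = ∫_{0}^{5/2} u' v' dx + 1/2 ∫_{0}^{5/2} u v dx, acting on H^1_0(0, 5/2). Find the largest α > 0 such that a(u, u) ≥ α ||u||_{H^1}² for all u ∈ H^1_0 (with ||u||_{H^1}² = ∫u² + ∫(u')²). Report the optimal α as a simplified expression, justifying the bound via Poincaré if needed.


α = (25 + 8*π^2)/(2*(25 + 4*π^2))

Coercivity of a(·,·) on H^1_0(0, 5/2) means a(u, u) ≥ α ||u||_{H^1}² for every u ∈ H^1_0.
The interval has length L = 5/2, and Poincaré/coercivity depend only on L. Here a(u, u) = ∫(u')² + (1/2)·∫u².
Here 0 < c = 1/2 < 1. The condition a(u,u) ≥ α||u||_{H^1}² reads (1−α)∫(u')² ≥ (α−c)∫u². Any admissible α is ≤ 1 (rapidly oscillating u have ∫u²/∫(u')² → 0), and α = 1 would force 0 ≥ (1−c)∫u², impossible since c < 1; so 1−α > 0. By the sharp Poincaré inequality on H^1_0 of an interval of length L, ∫(u')² ≥ (π/L)²∫u² with equality for the first sine mode sin(π(x−x₀)/L) (x₀ the left endpoint), so the inequality holds for all u iff (1−α)(π/L)² ≥ α − c, i.e. α ≤ ((π/L)² + c)/((π/L)² + 1) = (1 + c(L/π)²)/(1 + (L/π)²). With (π/L)² = 4*π^2/25 and c = 1/2, the largest admissible constant is α = ((π/L)² + c)/((π/L)² + 1).
Simplifying, α = (25 + 8*π^2)/(2*(25 + 4*π^2)).


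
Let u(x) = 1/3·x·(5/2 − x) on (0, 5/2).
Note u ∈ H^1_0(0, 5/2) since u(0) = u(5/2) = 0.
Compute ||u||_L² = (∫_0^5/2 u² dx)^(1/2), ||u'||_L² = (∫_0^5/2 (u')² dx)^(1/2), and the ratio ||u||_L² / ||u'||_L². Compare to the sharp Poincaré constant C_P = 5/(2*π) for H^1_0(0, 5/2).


||u||_L² / ||u'||_L² = sqrt(10)/4 < C_P = 5/(2*π).

u(x) = 1/3·x·(5/2 − x), so u'(x) = 5/6 - 2*x/3.
u(x) = 1/3·x·(5/2 − x) vanishes at x = 0 and x = 5/2, so u ∈ H^1_0(0, 5/2). Differentiate via the product rule and integrate the resulting polynomials term by term.
  ∫_0^5/2 u² dx = ∫_0^5/2 (x^4/9 - 5*x^3/9 + 25*x^2/36) dx. Term by term:
    ∫_0^5/2 x^4/9 dx = 625/288;  ∫_0^5/2 -5*x^3/9 dx = -3125/576;  ∫_0^5/2 25*x^2/36 dx = 3125/864.
  Sum: 625/288 − 3125/576 + 3125/864 = 625/1728.
  ∫_0^5/2 (u')² dx = ∫_0^5/2 (4*x^2/9 - 10*x/9 + 25/36) dx. Term by term:
    ∫_0^5/2 4*x^2/9 dx = 125/54;  ∫_0^5/2 -10*x/9 dx = -125/36;  ∫_0^5/2 25/36 dx = 125/72.
  Sum: 125/54 − 125/36 + 125/72 = 125/216.
∫_0^5/2 u² dx = 625/1728, so ||u||_L² = 25*sqrt(3)/72.
∫_0^5/2 (u')² dx = 125/216, so ||u'||_L² = 5*sqrt(30)/36.
Ratio ||u||_L² / ||u'||_L² = sqrt(10)/4.
Sharp Poincaré constant on H^1_0(0, 5/2) is C_P = L/π = 5/(2*π), achieved by sin(2*π/5·x).
A polynomial bump cannot attain the sharp Poincaré constant (only the first sine eigenfunction does), so the ratio is strictly less than C_P, consistent with ||u||_L² ≤ C_P ||u'||_L².


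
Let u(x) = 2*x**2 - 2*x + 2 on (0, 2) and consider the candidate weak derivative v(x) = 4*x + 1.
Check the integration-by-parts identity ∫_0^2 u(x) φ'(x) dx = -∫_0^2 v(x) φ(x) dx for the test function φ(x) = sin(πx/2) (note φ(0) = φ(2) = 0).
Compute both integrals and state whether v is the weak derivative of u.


LHS = -8/π, RHS = -20/π. No, v is not the weak derivative of u.

u(x) = 2*x**2 - 2*x + 2, classical derivative u'(x) = 4*x - 2.
φ(x) = sin(πx/2), so φ'(x) = π*cos(π*x/2)/2.
Note φ(0) = φ(2) = 0, so the boundary term u·φ vanishes.
LHS = ∫_0^2 u(x) φ'(x) dx = ∫_0^2 (π*x^2*cos(π*x/2) - π*x*cos(π*x/2) + π*cos(π*x/2)) dx. Term by term:
  ∫_0^2 π*cos(π*x/2) dx = 0;  ∫_0^2 π*x^2*cos(π*x/2) dx = -16/π;  ∫_0^2 -π*x*cos(π*x/2) dx = 8/π.
Sum: 0 − 16/π + 8/π = -8/π.
So LHS = -8/π.
∫_0^2 v(x) φ(x) dx = ∫_0^2 (4*x*sin(π*x/2) + sin(π*x/2)) dx. Term by term:
  ∫_0^2 4*x*sin(π*x/2) dx = 16/π;  ∫_0^2 sin(π*x/2) dx = 4/π.
Sum: 16/π + 4/π = 20/π.
So RHS = -∫_0^2 v(x) φ(x) dx = -20/π.
LHS − RHS = 12/π ≠ 0, so the identity fails.
(For a valid weak derivative the identity must hold for EVERY test function, in particular this one. The failure shows v is NOT the weak derivative of u.)
Correct weak derivative would be u'(x) = 4*x - 2.


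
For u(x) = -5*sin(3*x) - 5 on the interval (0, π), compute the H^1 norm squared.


||u||_{H^1(0,π)}^2 = 100/3 + 150*π

u'(x) = -15*cos(3*x).
Expand u² and (u')² and integrate term by term on (0, π), using: for integers n ≥ 1, ∫_0^π sin²(nx) dx = ∫_0^π cos²(nx) dx = π/2; for n ≠ n', ∫_0^π sin(nx)sin(n'x) dx = ∫_0^π cos(nx)cos(n'x) dx = 0; and by product-to-sum, ∫_0^π sin(nx)cos(n'x) dx = ½∫_0^π [sin((n+n')x) + sin((n−n')x)] dx, which is 0 when n+n' is even and 2n/(n²−n'²) when n+n' is odd (it need not vanish on (0, π)). For the constant mode: ∫_0^π 1 dx = π, ∫_0^π cos(nx) dx = 0, ∫_0^π sin(nx) dx = (1−(−1)^n)/n.
  u² squared terms: (-5)²·∫1 dx = 25·π = 25*π;  (-5)²·∫sin(3x)² dx = 25·π/2 = 25*π/2.
  u² cross terms: 2·(-5)·(-5)·∫1·sin(3x) dx = 50·(2/3) = 100/3.
  So ∫_0^π u² dx = 25*π + 25*π/2 + 100/3 = 100/3 + 75*π/2.
  (u')² squared terms: (-15)²·∫cos(3x)² dx = 225·π/2 = 225*π/2.
  So ∫_0^π (u')² dx = 225*π/2.
||u||_{H^1}^2 = (100/3 + 75*π/2) + (225*π/2) = 100/3 + 150*π.


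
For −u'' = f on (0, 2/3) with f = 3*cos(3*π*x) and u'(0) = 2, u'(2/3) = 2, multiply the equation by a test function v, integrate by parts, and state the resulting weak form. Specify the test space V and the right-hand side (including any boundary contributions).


V = H^1(0, 2/3) (v unrestricted at boundary; u is determined up to an additive constant); weak form: ∫_0^2/3 u'v' dx = ∫_0^2/3 (3*cos(3*π*x)) v dx + 2·v(2/3) − 2·v(0) for all v ∈ V.

Multiply both sides by a test function v and integrate from 0 to 2/3:
  ∫_0^2/3 −u''(x) v(x) dx = ∫_0^2/3 f(x) v(x) dx.
Integrate the LHS by parts once:
  ∫_0^2/3 −u'' v dx = −[u'(x) v(x)]_0^2/3 + ∫_0^2/3 u'(x) v'(x) dx.
Thus ∫_0^2/3 u'(x) v'(x) dx = ∫_0^2/3 f(x) v(x) dx + [u'(x) v(x)]_0^2/3.
Choose V so that boundary terms are either known or forced to vanish.
u has inhomogeneous Neumann u'(0) = 2, u'(2/3) = 2. [u' v]_0^2/3 = (2)·v(2/3) − (2)·v(0) = 2·v(2/3) − 2·v(0). Take V = H^1(0, 2/3); boundary term becomes part of RHS.
Weak formulation: find u (satisfying any essential BC) such that ∫_0^2/3 u'(x) v'(x) dx = ∫_0^2/3 f v dx + 2·v(2/3) − 2·v(0) for all v ∈ V (Neumann data are natural BCs: they enter the RHS as boundary terms).
Substituting f(x) = 3*cos(3*π*x), the right-hand side is ∫_0^2/3 (3*cos(3*π*x)) v dx + 2·v(2/3) − 2·v(0).
Compatibility check (pure Neumann): taking v ≡ 1 ∈ V gives 0 = ∫_0^2/3 f dx + (2) − (2), i.e. ∫_0^2/3 f dx must equal u'(0) − u'(2/3) = 0. Indeed ∫_0^2/3 (3*cos(3*π*x)) dx = 0, so the data are compatible. The solution is then unique only up to an additive constant (fix it e.g. by requiring ∫_0^2/3 u dx = 0).


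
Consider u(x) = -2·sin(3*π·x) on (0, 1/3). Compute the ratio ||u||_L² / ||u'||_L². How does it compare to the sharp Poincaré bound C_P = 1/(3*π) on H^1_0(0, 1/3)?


||u||_L² / ||u'||_L² = 1/(3*π) = C_P.

u(x) = -2·sin(3*π·x), so u'(x) = -6*π*cos(3*π*x).
Writing u(x) = A·sin(kπx/L) with A = -2 and k = 1, use ∫_0^L sin²(kπx/L) dx = L/2 and ∫_0^L cos²(kπx/L) dx = L/2.
u² = 4·sin²(3*π·x) and (u')² = 36*π^2·cos²(3*π·x), and each of sin², cos² integrates to L/2 = 1/6 over (0, 1/3).
∫_0^1/3 u² dx = 2/3, so ||u||_L² = sqrt(6)/3.
∫_0^1/3 (u')² dx = 6*π^2, so ||u'||_L² = sqrt(6)*π.
Ratio ||u||_L² / ||u'||_L² = 1/(3*π).
Sharp Poincaré constant on H^1_0(0, 1/3) is C_P = L/π = 1/(3*π), achieved by sin(3*π·x).
This is the k = 1 eigenfunction (up to amplitude), so the ratio equals the sharp Poincaré constant exactly.


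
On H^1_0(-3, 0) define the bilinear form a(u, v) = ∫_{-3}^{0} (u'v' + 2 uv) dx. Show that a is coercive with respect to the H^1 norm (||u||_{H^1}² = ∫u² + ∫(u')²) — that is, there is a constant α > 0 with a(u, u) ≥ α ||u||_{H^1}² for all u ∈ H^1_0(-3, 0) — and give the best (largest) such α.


α = 1

Coercivity of a(·,·) on H^1_0(-3, 0) means a(u, u) ≥ α ||u||_{H^1}² for every u ∈ H^1_0.
The interval has length L = 3, and Poincaré/coercivity depend only on L. Here a(u, u) = ∫(u')² + (2)·∫u².
Here c = 2 ≥ 1, so a(u,u) = ∫(u')² + c∫u² ≥ ∫(u')² + ∫u² = ||u||_{H^1}², i.e. α = 1 works. No larger α is possible: a(u,u) ≥ α||u||_{H^1}² means (1−α)∫(u')² ≥ (α−c)∫u², and for the modes u_n = sin(nπ(x−x₀)/L) (x₀ the left endpoint) one has ∫u_n²/∫(u_n')² = (L/(nπ))² → 0, so a(u_n,u_n)/||u_n||_{H^1}² → 1. Hence the optimal constant is α = 1.
Therefore α = 1.


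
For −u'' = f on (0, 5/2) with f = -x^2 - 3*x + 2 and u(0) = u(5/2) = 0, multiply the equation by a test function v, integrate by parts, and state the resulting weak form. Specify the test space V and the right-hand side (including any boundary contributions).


V = H^1_0(0, 5/2) (so v(0) = v(5/2) = 0); weak form: ∫_0^5/2 u'v' dx = ∫_0^5/2 (-x^2 - 3*x + 2) v dx for all v ∈ V.

Multiply both sides by a test function v and integrate from 0 to 5/2:
  ∫_0^5/2 −u''(x) v(x) dx = ∫_0^5/2 f(x) v(x) dx.
Integrate the LHS by parts once:
  ∫_0^5/2 −u'' v dx = −[u'(x) v(x)]_0^5/2 + ∫_0^5/2 u'(x) v'(x) dx.
Thus ∫_0^5/2 u'(x) v'(x) dx = ∫_0^5/2 f(x) v(x) dx + [u'(x) v(x)]_0^5/2.
Choose V so that boundary terms are either known or forced to vanish.
u is Dirichlet: u(0) = u(5/2) = 0. Let V = H^1_0(0, 5/2); then v(0) = v(5/2) = 0, and [u' v]_0^5/2 = 0.
Weak formulation: find u (satisfying any essential BC) such that ∫_0^5/2 u'(x) v'(x) dx = ∫_0^5/2 f v dx for all v ∈ V.
Substituting f(x) = -x^2 - 3*x + 2, the right-hand side is ∫_0^5/2 (-x^2 - 3*x + 2) v dx.


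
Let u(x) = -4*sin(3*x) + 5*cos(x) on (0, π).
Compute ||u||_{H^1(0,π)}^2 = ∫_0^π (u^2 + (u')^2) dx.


||u||_{H^1(0,π)}^2 = 105*π

u'(x) = -5*sin(x) - 12*cos(3*x).
Expand u² and (u')² and integrate term by term on (0, π), using: for integers n ≥ 1, ∫_0^π sin²(nx) dx = ∫_0^π cos²(nx) dx = π/2; for n ≠ n', ∫_0^π sin(nx)sin(n'x) dx = ∫_0^π cos(nx)cos(n'x) dx = 0; and by product-to-sum, ∫_0^π sin(nx)cos(n'x) dx = ½∫_0^π [sin((n+n')x) + sin((n−n')x)] dx, which is 0 when n+n' is even and 2n/(n²−n'²) when n+n' is odd (it need not vanish on (0, π)).
  u² squared terms: (-4)²·∫sin(3x)² dx = 16·π/2 = 8*π;  (5)²·∫cos(x)² dx = 25·π/2 = 25*π/2.
  u² cross terms: 2·(-4)·(5)·∫sin(3x)·cos(x) dx = -40·(0) = 0.
  So ∫_0^π u² dx = 8*π + 25*π/2 + 0 = 41*π/2.
  (u')² squared terms: (-12)²·∫cos(3x)² dx = 144·π/2 = 72*π;  (-5)²·∫sin(x)² dx = 25·π/2 = 25*π/2.
  (u')² cross terms: 2·(-12)·(-5)·∫cos(3x)·sin(x) dx = 120·(0) = 0.
  So ∫_0^π (u')² dx = 72*π + 25*π/2 + 0 = 169*π/2.
||u||_{H^1}^2 = (41*π/2) + (169*π/2) = 105*π.


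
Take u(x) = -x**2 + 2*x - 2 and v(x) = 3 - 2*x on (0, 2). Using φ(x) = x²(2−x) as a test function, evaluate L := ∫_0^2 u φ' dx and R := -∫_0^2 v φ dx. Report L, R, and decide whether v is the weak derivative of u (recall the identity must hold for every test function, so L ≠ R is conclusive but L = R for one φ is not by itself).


LHS = 8/15, RHS = -4/5. No, v is not the weak derivative of u.

u(x) = -x**2 + 2*x - 2, classical derivative u'(x) = 2 - 2*x.
φ(x) = x²(2−x), so φ'(x) = x*(4 - 3*x).
Note φ(0) = φ(2) = 0, so the boundary term u·φ vanishes.
LHS = ∫_0^2 u(x) φ'(x) dx = ∫_0^2 (3*x^4 - 10*x^3 + 14*x^2 - 8*x) dx. Term by term:
  ∫_0^2 3*x^4 dx = 96/5;  ∫_0^2 -10*x^3 dx = -40;  ∫_0^2 14*x^2 dx = 112/3;
  ∫_0^2 -8*x dx = -16.
Sum: 96/5 − 40 + 112/3 − 16 = 8/15.
So LHS = 8/15.
∫_0^2 v(x) φ(x) dx = ∫_0^2 (2*x^4 - 7*x^3 + 6*x^2) dx. Term by term:
  ∫_0^2 2*x^4 dx = 64/5;  ∫_0^2 -7*x^3 dx = -28;  ∫_0^2 6*x^2 dx = 16.
Sum: 64/5 − 28 + 16 = 4/5.
So RHS = -∫_0^2 v(x) φ(x) dx = -4/5.
LHS − RHS = 4/3 ≠ 0, so the identity fails.
(For a valid weak derivative the identity must hold for EVERY test function, in particular this one. The failure shows v is NOT the weak derivative of u.)
Correct weak derivative would be u'(x) = 2 - 2*x.
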